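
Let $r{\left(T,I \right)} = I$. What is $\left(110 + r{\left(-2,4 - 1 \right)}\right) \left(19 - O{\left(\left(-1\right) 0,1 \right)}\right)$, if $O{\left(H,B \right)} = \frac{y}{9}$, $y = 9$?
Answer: $2034$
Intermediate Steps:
$O{\left(H,B \right)} = 1$ ($O{\left(H,B \right)} = \frac{9}{9} = 9 \cdot \frac{1}{9} = 1$)
$\left(110 + r{\left(-2,4 - 1 \right)}\right) \left(19 - O{\left(\left(-1\right) 0,1 \right)}\right) = \left(110 + \left(4 - 1\right)\right) \left(19 - 1\right) = \left(110 + 3\right) \left(19 - 1\right) = 113 \cdot 18 = 2034$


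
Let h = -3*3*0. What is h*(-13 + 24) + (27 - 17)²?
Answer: 100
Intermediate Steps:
h = 0 (h = -9*0 = 0)
h*(-13 + 24) + (27 - 17)² = 0*(-13 + 24) + (27 - 17)² = 0*11 + 10² = 0 + 100 = 100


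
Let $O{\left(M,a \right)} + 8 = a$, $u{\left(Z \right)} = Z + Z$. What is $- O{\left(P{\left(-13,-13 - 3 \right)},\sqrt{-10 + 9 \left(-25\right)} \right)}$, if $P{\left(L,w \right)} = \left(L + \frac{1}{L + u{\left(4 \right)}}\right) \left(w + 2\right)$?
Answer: $8 - i \sqrt{235} \approx 8.0 - 15.33 i$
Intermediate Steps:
$u{\left(Z \right)} = 2 Z$
$P{\left(L,w \right)} = \left(2 + w\right) \left(L + \frac{1}{8 + L}\right)$ ($P{\left(L,w \right)} = \left(L + \frac{1}{L + 2 \cdot 4}\right) \left(w + 2\right) = \left(L + \frac{1}{L + 8}\right) \left(2 + w\right) = \left(L + \frac{1}{8 + L}\right) \left(2 + w\right) = \left(2 + w\right) \left(L + \frac{1}{8 + L}\right)$)
$O{\left(M,a \right)} = -8 + a$
$- O{\left(P{\left(-13,-13 - 3 \right)},\sqrt{-10 + 9 \left(-25\right)} \right)} = - (-8 + \sqrt{-10 + 9 \left(-25\right)}) = - (-8 + \sqrt{-10 - 225}) = - (-8 + \sqrt{-235}) = - (-8 + i \sqrt{235}) = 8 - i \sqrt{235}$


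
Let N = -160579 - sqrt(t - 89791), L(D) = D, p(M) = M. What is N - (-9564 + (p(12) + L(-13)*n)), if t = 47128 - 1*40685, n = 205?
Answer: -148362 - 2*I*sqrt(20837) ≈ -1.4836e+5 - 288.7*I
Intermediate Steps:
t = 6443 (t = 47128 - 40685 = 6443)
N = -160579 - 2*I*sqrt(20837) (N = -160579 - sqrt(6443 - 89791) = -160579 - sqrt(-83348) = -160579 - 2*I*sqrt(20837) ≈ -1.6058e+5 - 288.7*I)
N - (-9564 + (p(12) + L(-13)*n)) = (-160579 - 2*I*sqrt(20837)) - (-9564 + (12 - 13*205)) = (-160579 - 2*I*sqrt(20837)) - (-9564 + (12 - 2665)) = (-160579 - 2*I*sqrt(20837)) - (-9564 - 2653) = (-160579 - 2*I*sqrt(20837)) - 1*(-12217) = (-160579 - 2*I*sqrt(20837)) + 12217 = -148362 - 2*I*sqrt(20837)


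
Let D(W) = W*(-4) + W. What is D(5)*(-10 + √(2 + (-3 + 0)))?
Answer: 150 - 15*I ≈ 150.0 - 15.0*I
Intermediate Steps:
D(W) = -3*W (D(W) = -4*W + W = -3*W)
D(5)*(-10 + √(2 + (-3 + 0))) = (-3*5)*(-10 + √(2 + (-3 + 0))) = -15*(-10 + √(2 - 3)) = -15*(-10 + √(-1)) = -15*(-10 + I) = 150 - 15*I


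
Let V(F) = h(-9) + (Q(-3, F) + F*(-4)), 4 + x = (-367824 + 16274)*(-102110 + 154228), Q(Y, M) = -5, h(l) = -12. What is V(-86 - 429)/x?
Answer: -681/6107360968 ≈ -1.1150e-7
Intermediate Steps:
x = -18322082904 (x = -4 + (-367824 + 16274)*(-102110 + 154228) = -4 - 351550*52118 = -4 - 18322082900 = -18322082904)
V(F) = -17 - 4*F (V(F) = -12 + (-5 + F*(-4)) = -12 + (-5 - 4*F) = -17 - 4*F)
V(-86 - 429)/x = (-17 - 4*(-86 - 429))/(-18322082904) = (-17 - 4*(-515))*(-1/18322082904) = (-17 + 2060)*(-1/18322082904) = 2043*(-1/18322082904) = -681/6107360968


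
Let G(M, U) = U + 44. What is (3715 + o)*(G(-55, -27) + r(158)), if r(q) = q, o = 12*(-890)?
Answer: -1218875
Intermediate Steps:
o = -10680
G(M, U) = 44 + U
(3715 + o)*(G(-55, -27) + r(158)) = (3715 - 10680)*((44 - 27) + 158) = -6965*(17 + 158) = -6965*175 = -1218875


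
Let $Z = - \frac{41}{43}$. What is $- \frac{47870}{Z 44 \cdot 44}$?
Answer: $\frac{1029205}{39688} \approx 25.932$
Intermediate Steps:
$Z = - \frac{41}{43}$ ($Z = \left(-41\right) \frac{1}{43} = - \frac{41}{43} \approx -0.95349$)
$- \frac{47870}{Z 44 \cdot 44} = - \frac{47870}{\left(- \frac{41}{43}\right) 44 \cdot 44} = - \frac{47870}{\left(- \frac{1804}{43}\right) 44} = - \frac{47870}{- \frac{79376}{43}} = \left(-47870\right) \left(- \frac{43}{79376}\right) = \frac{1029205}{39688}$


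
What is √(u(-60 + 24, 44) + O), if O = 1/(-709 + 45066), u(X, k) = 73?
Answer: √143630716134/44357 ≈ 8.5440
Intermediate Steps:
O = 1/44357 ≈ 2.2544e-5
√(u(-60 + 24, 44) + O) = √(73 + 1/44357) = √(3238062/44357) = √143630716134/44357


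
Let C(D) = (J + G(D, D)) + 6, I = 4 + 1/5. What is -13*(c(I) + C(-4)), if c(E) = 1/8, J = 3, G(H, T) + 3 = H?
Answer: -221/8 ≈ -27.625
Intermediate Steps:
I = 21/5 (I = 4 + ⅕ = 21/5 ≈ 4.2000)
G(H, T) = -3 + H
c(E) = ⅛
C(D) = 6 + D (C(D) = (3 + (-3 + D)) + 6 = D + 6 = 6 + D)
-13*(c(I) + C(-4)) = -13*(⅛ + (6 - 4)) = -13*(⅛ + 2) = -13*17/8 = -221/8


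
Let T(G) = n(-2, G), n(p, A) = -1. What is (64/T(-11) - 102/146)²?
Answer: 22306729/5329 ≈ 4185.9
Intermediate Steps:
T(G) = -1
(64/T(-11) - 102/146)² = (64/(-1) - 102/146)² = (64*(-1) - 102*1/146)² = (-64 - 51/73)² = (-4723/73)² = 22306729/5329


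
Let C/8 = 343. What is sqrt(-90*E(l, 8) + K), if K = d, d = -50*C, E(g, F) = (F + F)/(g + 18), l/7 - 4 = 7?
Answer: 4*I*sqrt(3095917)/19 ≈ 370.43*I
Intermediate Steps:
l = 77 (l = 28 + 7*7 = 28 + 49 = 77)
C = 2744 (C = 8*343 = 2744)
E(g, F) = 2*F/(18 + g) (E(g, F) = (2*F)/(18 + g) = 2*F/(18 + g))
d = -137200 (d = -50*2744 = -137200)
K = -137200
sqrt(-90*E(l, 8) + K) = sqrt(-180*8/(18 + 77) - 137200) = sqrt(-180*8/95 - 137200) = sqrt(-90*16/95 - 137200) = sqrt(-288/19 - 137200) = sqrt(-2607088/19) = 4*I*sqrt(3095917)/19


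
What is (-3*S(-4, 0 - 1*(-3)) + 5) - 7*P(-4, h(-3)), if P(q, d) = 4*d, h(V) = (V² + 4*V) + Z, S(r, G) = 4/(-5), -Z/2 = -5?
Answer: -943/5 ≈ -188.60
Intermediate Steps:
Z = 10 (Z = -2*(-5) = 10)
S(r, G) = -⅘ (S(r, G) = 4*(-⅕) = -⅘)
h(V) = 10 + V² + 4*V (h(V) = (V² + 4*V) + 10 = 10 + V² + 4*V)
(-3*S(-4, 0 - 1*(-3)) + 5) - 7*P(-4, h(-3)) = (-3*(-⅘) + 5) - 28*(10 + (-3)² + 4*(-3)) = (12/5 + 5) - 28*(10 + 9 - 12) = 37/5 - 28*7 = 37/5 - 7*28 = 37/5 - 196 = -943/5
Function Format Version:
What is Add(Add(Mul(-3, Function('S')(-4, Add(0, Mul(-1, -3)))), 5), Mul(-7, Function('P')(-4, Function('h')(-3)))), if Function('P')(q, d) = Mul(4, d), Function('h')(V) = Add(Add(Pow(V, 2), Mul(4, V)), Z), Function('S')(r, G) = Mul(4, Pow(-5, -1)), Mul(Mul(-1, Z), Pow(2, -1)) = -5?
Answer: Rational(-943, 5) ≈ -188.60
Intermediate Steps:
Z = 10 (Z = Mul(-2, -5) = 10)
Function('S')(r, G) = Rational(-4, 5) (Function('S')(r, G) = Mul(4, Rational(-1, 5)) = Rational(-4, 5))
Function('h')(V) = Add(10, Pow(V, 2), Mul(4, V)) (Function('h')(V) = Add(Add(Pow(V, 2), Mul(4, V)), 10) = Add(10, Pow(V, 2), Mul(4, V)))
Add(Add(Mul(-3, Function('S')(-4, Add(0, Mul(-1, -3)))), 5), Mul(-7, Function('P')(-4, Function('h')(-3)))) = Add(Add(Mul(-3, Rational(-4, 5)), 5), Mul(-7, Mul(4, Add(10, Pow(-3, 2), Mul(4, -3))))) = Add(Add(Rational(12, 5), 5), Mul(-7, Mul(4, Add(10, 9, -12)))) = Add(Rational(37, 5), Mul(-7, Mul(4, 7))) = Add(Rational(37, 5), Mul(-7, 28)) = Add(Rational(37, 5), -196) = Rational(-943, 5)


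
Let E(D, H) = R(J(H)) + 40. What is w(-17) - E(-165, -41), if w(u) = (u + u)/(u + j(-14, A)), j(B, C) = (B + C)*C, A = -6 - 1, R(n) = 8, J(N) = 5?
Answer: -3137/65 ≈ -48.262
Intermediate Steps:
A = -7
j(B, C) = C*(B + C)
E(D, H) = 48 (E(D, H) = 8 + 40 = 48)
w(u) = 2*u/(147 + u) (w(u) = (u + u)/(u - 7*(-14 - 7)) = (2*u)/(u - 7*(-21)) = (2*u)/(u + 147) = (2*u)/(147 + u) = 2*u/(147 + u))
w(-17) - E(-165, -41) = 2*(-17)/(147 - 17) - 1*48 = 2*(-17)/130 - 48 = 2*(-17)*(1/130) - 48 = -17/65 - 48 = -3137/65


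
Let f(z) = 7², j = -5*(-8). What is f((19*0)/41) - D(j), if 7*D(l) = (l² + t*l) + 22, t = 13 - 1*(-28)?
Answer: -417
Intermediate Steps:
j = 40
t = 41 (t = 13 + 28 = 41)
f(z) = 49
D(l) = 22/7 + l²/7 + 41*l/7 (D(l) = ((l² + 41*l) + 22)/7 = (22 + l² + 41*l)/7 = 22/7 + l²/7 + 41*l/7)
f((19*0)/41) - D(j) = 49 - (22/7 + (⅐)*40² + (41/7)*40) = 49 - (22/7 + (⅐)*1600 + 1640/7) = 49 - (22/7 + 1600/7 + 1640/7) = 49 - 1*466 = 49 - 466 = -417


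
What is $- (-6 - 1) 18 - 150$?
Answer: $-24$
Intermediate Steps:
$- (-6 - 1) 18 - 150 = \left(-1\right) \left(-7\right) 18 - 150 = 7 \cdot 18 - 150 = 126 - 150 = -24$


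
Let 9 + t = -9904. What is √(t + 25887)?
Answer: 7*√326 ≈ 126.39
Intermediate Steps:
t = -9913 (t = -9 - 9904 = -9913)
√(t + 25887) = √(-9913 + 25887) = √15974 = 7*√326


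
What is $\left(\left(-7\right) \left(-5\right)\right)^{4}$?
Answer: $1500625$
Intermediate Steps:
$\left(\left(-7\right) \left(-5\right)\right)^{4} = 35^{4} = 1500625$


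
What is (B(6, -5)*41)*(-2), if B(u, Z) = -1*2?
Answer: 164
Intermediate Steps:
B(u, Z) = -2
(B(6, -5)*41)*(-2) = -2*41*(-2) = -82*(-2) = 164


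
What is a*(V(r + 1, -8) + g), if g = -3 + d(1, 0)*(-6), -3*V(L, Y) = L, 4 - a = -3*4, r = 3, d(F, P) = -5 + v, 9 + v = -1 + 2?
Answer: 3536/3 ≈ 1178.7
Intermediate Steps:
v = -8 (v = -9 + (-1 + 2) = -9 + 1 = -8)
d(F, P) = -13 (d(F, P) = -5 - 8 = -13)
a = 16 (a = 4 - (-3)*4 = 4 - 1*(-12) = 4 + 12 = 16)
V(L, Y) = -L/3
g = 75 (g = -3 - 13*(-6) = -3 + 78 = 75)
a*(V(r + 1, -8) + g) = 16*(-(3 + 1)/3 + 75) = 16*(-⅓*4 + 75) = 16*(-4/3 + 75) = 16*(221/3) = 3536/3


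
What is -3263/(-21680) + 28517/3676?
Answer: 157560837/19923920 ≈ 7.9081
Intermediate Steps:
-3263/(-21680) + 28517/3676 = -3263*(-1/21680) + 28517*(1/3676) = 3263/21680 + 28517/3676 = 157560837/19923920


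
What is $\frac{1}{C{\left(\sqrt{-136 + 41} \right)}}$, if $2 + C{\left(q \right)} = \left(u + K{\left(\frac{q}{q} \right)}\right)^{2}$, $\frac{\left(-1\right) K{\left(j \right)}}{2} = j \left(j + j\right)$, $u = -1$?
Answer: $\frac{1}{23} \approx 0.043478$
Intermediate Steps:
$K{\left(j \right)} = - 4 j^{2}$ ($K{\left(j \right)} = - 2 j \left(j + j\right) = - 2 j 2 j = - 2 \cdot 2 j^{2} = - 4 j^{2}$)
$C{\left(q \right)} = 23$ ($C{\left(q \right)} = -2 + \left(-1 - 4 \left(\frac{q}{q}\right)^{2}\right)^{2} = -2 + \left(-1 - 4 \cdot 1^{2}\right)^{2} = -2 + \left(-1 - 4\right)^{2} = -2 + \left(-5\right)^{2} = -2 + 25 = 23$)
$\frac{1}{C{\left(\sqrt{-136 + 41} \right)}} = \frac{1}{23}$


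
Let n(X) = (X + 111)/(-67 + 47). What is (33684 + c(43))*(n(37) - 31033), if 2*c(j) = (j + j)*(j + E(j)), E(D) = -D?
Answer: -5227824168/5 ≈ -1.0456e+9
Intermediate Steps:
c(j) = 0 (c(j) = ((j + j)*(j - j))/2 = ((2*j)*0)/2 = (½)*0 = 0)
n(X) = -111/20 - X/20 (n(X) = (111 + X)/(-20) = (111 + X)*(-1/20) = -111/20 - X/20)
(33684 + c(43))*(n(37) - 31033) = (33684 + 0)*((-111/20 - 1/20*37) - 31033) = 33684*((-111/20 - 37/20) - 31033) = 33684*(-37/5 - 31033) = 33684*(-155202/5) = -5227824168/5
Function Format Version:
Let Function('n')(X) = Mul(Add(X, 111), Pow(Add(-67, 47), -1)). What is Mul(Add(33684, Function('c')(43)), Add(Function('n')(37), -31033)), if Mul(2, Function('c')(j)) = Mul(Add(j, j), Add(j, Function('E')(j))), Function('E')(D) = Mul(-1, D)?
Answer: Rational(-5227824168, 5) ≈ -1.0456e+9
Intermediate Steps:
Function('c')(j) = 0 (Function('c')(j) = Mul(Rational(1, 2), Mul(Add(j, j), Add(j, Mul(-1, j)))) = Mul(Rational(1, 2), Mul(Mul(2, j), 0)) = Mul(Rational(1, 2), 0) = 0)
Function('n')(X) = Add(Rational(-111, 20), Mul(Rational(-1, 20), X)) (Function('n')(X) = Mul(Add(111, X), Pow(-20, -1)) = Mul(Add(111, X), Rational(-1, 20)) = Add(Rational(-111, 20), Mul(Rational(-1, 20), X)))
Mul(Add(33684, Function('c')(43)), Add(Function('n')(37), -31033)) = Mul(Add(33684, 0), Add(Add(Rational(-111, 20), Mul(Rational(-1, 20), 37)), -31033)) = Mul(33684, Add(Add(Rational(-111, 20), Rational(-37, 20)), -31033)) = Mul(33684, Add(Rational(-37, 5), -31033)) = Mul(33684, Rational(-155202, 5)) = Rational(-5227824168, 5)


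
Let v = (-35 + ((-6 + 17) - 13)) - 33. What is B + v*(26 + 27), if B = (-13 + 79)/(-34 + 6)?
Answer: -51973/14 ≈ -3712.4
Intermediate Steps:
B = -33/14 (B = 66/(-28) = 66*(-1/28) = -33/14 ≈ -2.3571)
v = -70 (v = (-35 + (11 - 13)) - 33 = (-35 - 2) - 33 = -37 - 33 = -70)
B + v*(26 + 27) = -33/14 - 70*(26 + 27) = -33/14 - 70*53 = -33/14 - 3710 = -51973/14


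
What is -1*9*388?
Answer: -3492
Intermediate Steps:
-1*9*388 = -9*388 = -3492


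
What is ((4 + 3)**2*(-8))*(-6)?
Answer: 2352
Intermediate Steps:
((4 + 3)**2*(-8))*(-6) = (7**2*(-8))*(-6) = (49*(-8))*(-6) = -392*(-6) = 2352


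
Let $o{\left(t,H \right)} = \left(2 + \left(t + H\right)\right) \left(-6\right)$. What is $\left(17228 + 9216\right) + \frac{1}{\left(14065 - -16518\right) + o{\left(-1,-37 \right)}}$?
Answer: $\frac{814448757}{30799} \approx 26444.0$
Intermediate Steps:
$o{\left(t,H \right)} = -12 - 6 H - 6 t$ ($o{\left(t,H \right)} = \left(2 + \left(H + t\right)\right) \left(-6\right) = \left(2 + H + t\right) \left(-6\right) = -12 - 6 H - 6 t$)
$\left(17228 + 9216\right) + \frac{1}{\left(14065 - -16518\right) + o{\left(-1,-37 \right)}} = \left(17228 + 9216\right) + \frac{1}{\left(14065 - -16518\right) - -216} = 26444 + \frac{1}{\left(14065 + 16518\right) + \left(-12 + 222 + 6\right)} = 26444 + \frac{1}{30583 + 216} = 26444 + \frac{1}{30799} = \frac{814448757}{30799}$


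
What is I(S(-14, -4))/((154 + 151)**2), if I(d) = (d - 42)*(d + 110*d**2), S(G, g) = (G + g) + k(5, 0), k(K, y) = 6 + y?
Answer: -854712/93025 ≈ -9.1880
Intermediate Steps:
S(G, g) = 6 + G + g (S(G, g) = (G + g) + (6 + 0) = (G + g) + 6 = 6 + G + g)
I(d) = (-42 + d)*(d + 110*d**2)
I(S(-14, -4))/((154 + 151)**2) = ((6 - 14 - 4)*(-42 - 4619*(6 - 14 - 4) + 110*(6 - 14 - 4)**2))/((154 + 151)**2) = (-12*(-42 - 4619*(-12) + 110*(-12)**2))/(305**2) = -12*(-42 + 55428 + 110*144)/93025 = -12*(-42 + 55428 + 15840)*(1/93025) = -12*71226*(1/93025) = -854712*1/93025 = -854712/93025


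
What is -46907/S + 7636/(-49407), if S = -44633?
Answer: 1976716561/2205182631 ≈ 0.89640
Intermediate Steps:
-46907/S + 7636/(-49407) = -46907/(-44633) + 7636/(-49407) = -46907*(-1/44633) + 7636*(-1/49407) = 46907/44633 - 7636/49407 = 1976716561/2205182631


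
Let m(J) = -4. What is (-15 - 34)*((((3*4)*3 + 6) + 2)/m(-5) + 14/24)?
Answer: 6125/12 ≈ 510.42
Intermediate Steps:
(-15 - 34)*((((3*4)*3 + 6) + 2)/m(-5) + 14/24) = (-15 - 34)*((((3*4)*3 + 6) + 2)/(-4) + 14/24) = -49*(((12*3 + 6) + 2)*(-1/4) + 14*(1/24)) = -49*(((36 + 6) + 2)*(-1/4) + 7/12) = -49*((42 + 2)*(-1/4) + 7/12) = -49*(44*(-1/4) + 7/12) = -49*(-11 + 7/12) = -49*(-125/12) = 6125/12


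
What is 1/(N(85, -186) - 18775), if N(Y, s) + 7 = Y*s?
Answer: -1/34592 ≈ -2.8908e-5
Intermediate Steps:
N(Y, s) = -7 + Y*s
1/(N(85, -186) - 18775) = 1/((-7 + 85*(-186)) - 18775) = 1/((-7 - 15810) - 18775) = 1/(-15817 - 18775) = 1/(-34592) = -1/34592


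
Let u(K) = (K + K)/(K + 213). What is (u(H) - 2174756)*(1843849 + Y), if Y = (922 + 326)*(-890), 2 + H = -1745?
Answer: -1222885641622545/767 ≈ -1.5944e+12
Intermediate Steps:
H = -1747 (H = -2 - 1745 = -1747)
Y = -1110720 (Y = 1248*(-890) = -1110720)
u(K) = 2*K/(213 + K) (u(K) = (2*K)/(213 + K) = 2*K/(213 + K))
(u(H) - 2174756)*(1843849 + Y) = (2*(-1747)/(213 - 1747) - 2174756)*(1843849 - 1110720) = (2*(-1747)/(-1534) - 2174756)*733129 = (2*(-1747)*(-1/1534) - 2174756)*733129 = (1747/767 - 2174756)*733129 = -1668036105/767*733129 = -1222885641622545/767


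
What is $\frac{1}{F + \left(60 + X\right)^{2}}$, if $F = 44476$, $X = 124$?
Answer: $\frac{1}{78332} \approx 1.2766 \cdot 10^{-5}$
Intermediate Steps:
$\frac{1}{F + \left(60 + X\right)^{2}} = \frac{1}{44476 + \left(60 + 124\right)^{2}} = \frac{1}{44476 + 184^{2}} = \frac{1}{44476 + 33856} = \frac{1}{78332}$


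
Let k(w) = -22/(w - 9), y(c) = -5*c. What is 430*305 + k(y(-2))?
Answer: 131128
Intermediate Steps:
k(w) = -22/(-9 + w)
430*305 + k(y(-2)) = 430*305 - 22/(-9 - 5*(-2)) = 131150 - 22/(-9 + 10) = 131150 - 22/1 = 131150 - 22*1 = 131150 - 22 = 131128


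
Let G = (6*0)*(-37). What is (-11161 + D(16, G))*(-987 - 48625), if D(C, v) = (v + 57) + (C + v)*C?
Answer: 538190976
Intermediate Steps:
G = 0 (G = 0*(-37) = 0)
D(C, v) = 57 + v + C*(C + v) (D(C, v) = (57 + v) + C*(C + v) = 57 + v + C*(C + v))
(-11161 + D(16, G))*(-987 - 48625) = (-11161 + (57 + 0 + 16² + 16*0))*(-987 - 48625) = (-11161 + (57 + 0 + 256 + 0))*(-49612) = (-11161 + 313)*(-49612) = -10848*(-49612) = 538190976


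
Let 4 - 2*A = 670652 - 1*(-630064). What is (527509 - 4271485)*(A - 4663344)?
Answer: 19894365271200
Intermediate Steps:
A = -650356 (A = 2 - (670652 - 1*(-630064))/2 = 2 - (670652 + 630064)/2 = 2 - ½*1300716 = 2 - 650358 = -650356)
(527509 - 4271485)*(A - 4663344) = (527509 - 4271485)*(-650356 - 4663344) = -3743976*(-5313700) = 19894365271200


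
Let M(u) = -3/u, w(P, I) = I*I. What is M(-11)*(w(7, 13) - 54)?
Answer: 345/11 ≈ 31.364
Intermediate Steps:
w(P, I) = I²
M(-11)*(w(7, 13) - 54) = (-3/(-11))*(13² - 54) = (-3*(-1/11))*(169 - 54) = (3/11)*115 = 345/11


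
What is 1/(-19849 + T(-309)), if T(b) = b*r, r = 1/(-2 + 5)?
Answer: -1/19952 ≈ -5.0120e-5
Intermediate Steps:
r = ⅓ (r = 1/3 = ⅓ ≈ 0.33333)
T(b) = b/3 (T(b) = b*(⅓) = b/3)
1/(-19849 + T(-309)) = 1/(-19849 + (⅓)*(-309)) = 1/(-19849 - 103) = 1/(-19952) = -1/19952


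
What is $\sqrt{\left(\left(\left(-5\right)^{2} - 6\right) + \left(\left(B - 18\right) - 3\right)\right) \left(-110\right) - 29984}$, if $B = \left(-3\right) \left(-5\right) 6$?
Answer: $4 i \sqrt{2479} \approx 199.16 i$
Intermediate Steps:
$B = 90$ ($B = 15 \cdot 6 = 90$)
$\sqrt{\left(\left(\left(-5\right)^{2} - 6\right) + \left(\left(B - 18\right) - 3\right)\right) \left(-110\right) - 29984} = \sqrt{\left(\left(\left(-5\right)^{2} - 6\right) + \left(\left(90 - 18\right) - 3\right)\right) \left(-110\right) - 29984} = \sqrt{\left(\left(25 - 6\right) + \left(72 - 3\right)\right) \left(-110\right) - 29984} = \sqrt{\left(19 + 69\right) \left(-110\right) - 29984} = \sqrt{88 \left(-110\right) - 29984} = \sqrt{-9680 - 29984} = \sqrt{-39664} = 4 i \sqrt{2479}$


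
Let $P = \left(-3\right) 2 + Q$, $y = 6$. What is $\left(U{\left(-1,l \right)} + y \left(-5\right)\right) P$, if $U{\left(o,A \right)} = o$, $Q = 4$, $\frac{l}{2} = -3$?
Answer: $62$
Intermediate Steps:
$l = -6$ ($l = 2 \left(-3\right) = -6$)
$P = -2$ ($P = \left(-3\right) 2 + 4 = -6 + 4 = -2$)
$\left(U{\left(-1,l \right)} + y \left(-5\right)\right) P = \left(-1 + 6 \left(-5\right)\right) \left(-2\right) = \left(-1 - 30\right) \left(-2\right) = \left(-31\right) \left(-2\right) = 62$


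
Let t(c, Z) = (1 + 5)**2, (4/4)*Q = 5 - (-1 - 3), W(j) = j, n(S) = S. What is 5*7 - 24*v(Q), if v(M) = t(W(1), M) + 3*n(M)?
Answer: -1477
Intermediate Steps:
Q = 9 (Q = 5 - (-1 - 3) = 5 - 1*(-4) = 5 + 4 = 9)
t(c, Z) = 36 (t(c, Z) = 6**2 = 36)
v(M) = 36 + 3*M
5*7 - 24*v(Q) = 5*7 - 24*(36 + 3*9) = 35 - 24*(36 + 27) = 35 - 24*63 = 35 - 1512 = -1477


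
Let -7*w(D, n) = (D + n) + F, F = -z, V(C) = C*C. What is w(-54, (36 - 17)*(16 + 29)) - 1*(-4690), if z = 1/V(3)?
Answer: 288262/63 ≈ 4575.6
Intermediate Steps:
V(C) = C²
z = ⅑ (z = 1/(3²) = 1/9 = ⅑ ≈ 0.11111)
F = -⅑ (F = -1*⅑ = -⅑ ≈ -0.11111)
w(D, n) = 1/63 - D/7 - n/7 (w(D, n) = -((D + n) - ⅑)/7 = -(-⅑ + D + n)/7 = 1/63 - D/7 - n/7)
w(-54, (36 - 17)*(16 + 29)) - 1*(-4690) = (1/63 - ⅐*(-54) - (36 - 17)*(16 + 29)/7) - 1*(-4690) = (1/63 + 54/7 - 19*45/7) + 4690 = (1/63 + 54/7 - ⅐*855) + 4690 = (1/63 + 54/7 - 855/7) + 4690 = -7208/63 + 4690 = 288262/63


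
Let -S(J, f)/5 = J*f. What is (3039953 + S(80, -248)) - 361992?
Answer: 2777161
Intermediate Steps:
S(J, f) = -5*J*f
(3039953 + S(80, -248)) - 361992 = (3039953 - 5*80*(-248)) - 361992 = (3039953 + 99200) - 361992 = 3139153 - 361992 = 2777161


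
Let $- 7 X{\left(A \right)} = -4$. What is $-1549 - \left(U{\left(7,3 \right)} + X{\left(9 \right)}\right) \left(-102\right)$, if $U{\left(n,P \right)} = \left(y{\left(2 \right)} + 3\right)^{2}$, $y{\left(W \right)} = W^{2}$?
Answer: $\frac{24551}{7} \approx 3507.3$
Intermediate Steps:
$X{\left(A \right)} = \frac{4}{7}$ ($X{\left(A \right)} = \left(- \frac{1}{7}\right) \left(-4\right) = \frac{4}{7}$)
$U{\left(n,P \right)} = 49$ ($U{\left(n,P \right)} = \left(2^{2} + 3\right)^{2} = \left(4 + 3\right)^{2} = 7^{2} = 49$)
$-1549 - \left(U{\left(7,3 \right)} + X{\left(9 \right)}\right) \left(-102\right) = -1549 - \left(49 + \frac{4}{7}\right) \left(-102\right) = -1549 - \frac{347}{7} \left(-102\right) = -1549 - - \frac{35394}{7} = -1549 + \frac{35394}{7} = \frac{24551}{7}$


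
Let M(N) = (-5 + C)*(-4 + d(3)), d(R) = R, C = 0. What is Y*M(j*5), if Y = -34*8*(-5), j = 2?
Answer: 6800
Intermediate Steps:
M(N) = 5 (M(N) = (-5 + 0)*(-4 + 3) = -5*(-1) = 5)
Y = 1360 (Y = -272*(-5) = 1360)
Y*M(j*5) = 1360*5 = 6800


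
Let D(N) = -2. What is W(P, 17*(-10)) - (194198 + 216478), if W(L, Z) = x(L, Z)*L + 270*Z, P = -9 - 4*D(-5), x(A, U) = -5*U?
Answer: -457426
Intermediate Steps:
P = -1 (P = -9 - 4*(-2) = -9 + 8 = -1)
W(L, Z) = 270*Z - 5*L*Z (W(L, Z) = (-5*Z)*L + 270*Z = -5*L*Z + 270*Z = 270*Z - 5*L*Z)
W(P, 17*(-10)) - (194198 + 216478) = 5*(17*(-10))*(54 - 1*(-1)) - (194198 + 216478) = 5*(-170)*(54 + 1) - 1*410676 = 5*(-170)*55 - 410676 = -46750 - 410676 = -457426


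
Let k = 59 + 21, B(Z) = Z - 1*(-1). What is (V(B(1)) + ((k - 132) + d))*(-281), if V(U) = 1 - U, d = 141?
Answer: -24728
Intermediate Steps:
B(Z) = 1 + Z (B(Z) = Z + 1 = 1 + Z)
k = 80
(V(B(1)) + ((k - 132) + d))*(-281) = ((1 - (1 + 1)) + ((80 - 132) + 141))*(-281) = ((1 - 1*2) + (-52 + 141))*(-281) = ((1 - 2) + 89)*(-281) = (-1 + 89)*(-281) = 88*(-281) = -24728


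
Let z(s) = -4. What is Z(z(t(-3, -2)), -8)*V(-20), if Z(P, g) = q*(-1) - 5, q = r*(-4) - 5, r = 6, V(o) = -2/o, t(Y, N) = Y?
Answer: 12/5 ≈ 2.4000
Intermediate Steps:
q = -29 (q = 6*(-4) - 5 = -24 - 5 = -29)
Z(P, g) = 24 (Z(P, g) = -29*(-1) - 5 = 29 - 5 = 24)
Z(z(t(-3, -2)), -8)*V(-20) = 24*(-2/(-20)) = 24*(-2*(-1/20)) = 24*(⅒) = 12/5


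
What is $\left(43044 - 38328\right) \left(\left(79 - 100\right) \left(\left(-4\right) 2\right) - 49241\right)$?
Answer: $-231428268$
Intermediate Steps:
$\left(43044 - 38328\right) \left(\left(79 - 100\right) \left(\left(-4\right) 2\right) - 49241\right) = 4716 \left(\left(-21\right) \left(-8\right) - 49241\right) = 4716 \left(168 - 49241\right) = 4716 \left(-49073\right) = -231428268$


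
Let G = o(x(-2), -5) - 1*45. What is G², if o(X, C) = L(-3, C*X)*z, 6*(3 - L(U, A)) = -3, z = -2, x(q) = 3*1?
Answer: 2704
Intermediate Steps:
x(q) = 3
L(U, A) = 7/2 (L(U, A) = 3 - ⅙*(-3) = 3 + ½ = 7/2)
o(X, C) = -7 (o(X, C) = (7/2)*(-2) = -7)
G = -52 (G = -7 - 1*45 = -7 - 45 = -52)
G² = (-52)² = 2704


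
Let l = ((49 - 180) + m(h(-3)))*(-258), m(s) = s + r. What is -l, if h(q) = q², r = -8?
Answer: -33540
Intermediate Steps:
m(s) = -8 + s (m(s) = s - 8 = -8 + s)
l = 33540 (l = ((49 - 180) + (-8 + (-3)²))*(-258) = (-131 + (-8 + 9))*(-258) = (-131 + 1)*(-258) = -130*(-258) = 33540)
-l = -1*33540 = -33540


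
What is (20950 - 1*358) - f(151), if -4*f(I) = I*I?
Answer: 105169/4 ≈ 26292.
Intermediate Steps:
f(I) = -I²/4 (f(I) = -I*I/4 = -I²/4)
(20950 - 1*358) - f(151) = (20950 - 1*358) - (-1)*151²/4 = (20950 - 358) - (-1)*22801/4 = 20592 - 1*(-22801/4) = 20592 + 22801/4 = 105169/4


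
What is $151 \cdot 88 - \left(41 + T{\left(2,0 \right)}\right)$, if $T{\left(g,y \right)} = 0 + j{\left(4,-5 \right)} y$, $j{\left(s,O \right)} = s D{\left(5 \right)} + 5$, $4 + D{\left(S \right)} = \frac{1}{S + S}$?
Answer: $13247$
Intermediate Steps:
$D{\left(S \right)} = -4 + \frac{1}{2 S}$ ($D{\left(S \right)} = -4 + \frac{1}{S + S} = -4 + \frac{1}{2 S}$)
$j{\left(s,O \right)} = 5 - \frac{39 s}{10}$ ($j{\left(s,O \right)} = s \left(-4 + \frac{1}{2 \cdot 5}\right) + 5 = s \left(-4 + \frac{1}{2} \cdot \frac{1}{5}\right) + 5 = s \left(-4 + \frac{1}{10}\right) + 5 = s \left(- \frac{39}{10}\right) + 5 = - \frac{39 s}{10} + 5 = 5 - \frac{39 s}{10}$)
$T{\left(g,y \right)} = - \frac{53 y}{5}$ ($T{\left(g,y \right)} = 0 + \left(5 - \frac{78}{5}\right) y = 0 - \frac{53 y}{5} = - \frac{53 y}{5}$)
$151 \cdot 88 - \left(41 + T{\left(2,0 \right)}\right) = 151 \cdot 88 - \left(41 - 0\right) = 13288 - 41 = 13247$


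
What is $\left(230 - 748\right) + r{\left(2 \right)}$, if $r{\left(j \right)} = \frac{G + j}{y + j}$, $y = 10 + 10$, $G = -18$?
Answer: $- \frac{5706}{11} \approx -518.73$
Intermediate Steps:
$y = 20$
$r{\left(j \right)} = \frac{-18 + j}{20 + j}$
$\left(230 - 748\right) + r{\left(2 \right)} = \left(230 - 748\right) + \frac{-18 + 2}{20 + 2} = \left(230 - 748\right) + \frac{1}{22} \left(-16\right) = -518 + \frac{1}{22} \left(-16\right) = -518 - \frac{8}{11} = - \frac{5706}{11}$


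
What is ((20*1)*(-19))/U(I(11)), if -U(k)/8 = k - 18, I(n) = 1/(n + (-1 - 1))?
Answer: -855/322 ≈ -2.6553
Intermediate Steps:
I(n) = 1/(-2 + n) (I(n) = 1/(n - 2) = 1/(-2 + n))
U(k) = 144 - 8*k (U(k) = -8*(k - 18) = -8*(-18 + k) = 144 - 8*k)
((20*1)*(-19))/U(I(11)) = ((20*1)*(-19))/(144 - 8/(-2 + 11)) = (20*(-19))/(144 - 8/9) = -380/(144 - 8*⅑) = -380/(144 - 8/9) = -380/1288/9 = -380*9/1288 = -855/322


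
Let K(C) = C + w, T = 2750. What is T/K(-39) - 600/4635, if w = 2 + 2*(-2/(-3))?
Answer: -2553530/33063 ≈ -77.232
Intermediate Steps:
w = 10/3 (w = 2 + 2*(-2*(-⅓)) = 2 + 2*(⅔) = 2 + 4/3 = 10/3 ≈ 3.3333)
K(C) = 10/3 + C (K(C) = C + 10/3 = 10/3 + C)
T/K(-39) - 600/4635 = 2750/(10/3 - 39) - 600/4635 = 2750/(-107/3) - 600*1/4635 = 2750*(-3/107) - 40/309 = -8250/107 - 40/309 = -2553530/33063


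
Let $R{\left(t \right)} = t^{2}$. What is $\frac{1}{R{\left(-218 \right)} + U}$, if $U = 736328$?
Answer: $\frac{1}{783852} \approx 1.2758 \cdot 10^{-6}$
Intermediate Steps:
$\frac{1}{R{\left(-218 \right)} + U} = \frac{1}{\left(-218\right)^{2} + 736328} = \frac{1}{47524 + 736328} = \frac{1}{783852}$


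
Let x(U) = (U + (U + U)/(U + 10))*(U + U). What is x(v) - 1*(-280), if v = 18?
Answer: 6820/7 ≈ 974.29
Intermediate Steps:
x(U) = 2*U*(U + 2*U/(10 + U)) (x(U) = (U + (2*U)/(10 + U))*(2*U) = (U + 2*U/(10 + U))*(2*U) = 2*U*(U + 2*U/(10 + U)))
x(v) - 1*(-280) = 2*18²*(12 + 18)/(10 + 18) - 1*(-280) = 2*324*30/28 + 280 = 2*324*(1/28)*30 + 280 = 4860/7 + 280 = 6820/7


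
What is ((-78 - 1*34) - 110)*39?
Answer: -8658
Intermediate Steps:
((-78 - 1*34) - 110)*39 = ((-78 - 34) - 110)*39 = (-112 - 110)*39 = -222*39 = -8658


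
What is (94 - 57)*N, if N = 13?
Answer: 481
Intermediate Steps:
(94 - 57)*N = (94 - 57)*13 = 37*13 = 481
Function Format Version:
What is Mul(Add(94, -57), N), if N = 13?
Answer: 481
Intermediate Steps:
Mul(Add(94, -57), N) = Mul(Add(94, -57), 13) = Mul(37, 13) = 481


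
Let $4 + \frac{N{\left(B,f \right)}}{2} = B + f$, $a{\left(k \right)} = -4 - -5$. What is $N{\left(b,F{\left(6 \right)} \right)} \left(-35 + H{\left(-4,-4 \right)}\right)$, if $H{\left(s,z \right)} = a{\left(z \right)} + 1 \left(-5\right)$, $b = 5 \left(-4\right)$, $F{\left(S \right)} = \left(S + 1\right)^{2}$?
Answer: $-1950$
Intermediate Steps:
$a{\left(k \right)} = 1$ ($a{\left(k \right)} = -4 + 5 = 1$)
$F{\left(S \right)} = \left(1 + S\right)^{2}$
$b = -20$
$N{\left(B,f \right)} = -8 + 2 B + 2 f$ ($N{\left(B,f \right)} = -8 + 2 \left(B + f\right) = -8 + \left(2 B + 2 f\right) = -8 + 2 B + 2 f$)
$H{\left(s,z \right)} = -4$ ($H{\left(s,z \right)} = 1 + 1 \left(-5\right) = 1 - 5 = -4$)
$N{\left(b,F{\left(6 \right)} \right)} \left(-35 + H{\left(-4,-4 \right)}\right) = \left(-8 + 2 \left(-20\right) + 2 \left(1 + 6\right)^{2}\right) \left(-35 - 4\right) = \left(-8 - 40 + 2 \cdot 7^{2}\right) \left(-39\right) = \left(-8 - 40 + 2 \cdot 49\right) \left(-39\right) = \left(-8 - 40 + 98\right) \left(-39\right) = 50 \left(-39\right) = -1950$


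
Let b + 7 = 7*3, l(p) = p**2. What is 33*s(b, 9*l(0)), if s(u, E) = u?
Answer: 462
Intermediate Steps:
b = 14 (b = -7 + 7*3 = -7 + 21 = 14)
33*s(b, 9*l(0)) = 33*14 = 462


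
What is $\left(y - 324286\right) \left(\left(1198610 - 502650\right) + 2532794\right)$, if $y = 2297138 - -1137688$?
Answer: $10043168467160$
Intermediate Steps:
$y = 3434826$ ($y = 2297138 + 1137688 = 3434826$)
$\left(y - 324286\right) \left(\left(1198610 - 502650\right) + 2532794\right) = \left(3434826 - 324286\right) \left(\left(1198610 - 502650\right) + 2532794\right) = \left(3434826 + \left(-822550 + 498264\right)\right) \left(\left(1198610 - 502650\right) + 2532794\right) = \left(3434826 - 324286\right) \left(695960 + 2532794\right) = 3110540 \cdot 3228754 = 10043168467160$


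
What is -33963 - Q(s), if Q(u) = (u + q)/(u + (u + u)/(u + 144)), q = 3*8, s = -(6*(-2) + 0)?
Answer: -2683311/79 ≈ -33966.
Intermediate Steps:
s = 12 (s = -(-12 + 0) = -1*(-12) = 12)
q = 24
Q(u) = (24 + u)/(u + 2*u/(144 + u)) (Q(u) = (u + 24)/(u + (u + u)/(u + 144)) = (24 + u)/(u + (2*u)/(144 + u)) = (24 + u)/(u + 2*u/(144 + u)))
-33963 - Q(s) = -33963 - (3456 + 12² + 168*12)/(12*(146 + 12)) = -33963 - (3456 + 144 + 2016)/(12*158) = -33963 - 5616/(12*158) = -33963 - 1*234/79 = -33963 - 234/79 = -2683311/79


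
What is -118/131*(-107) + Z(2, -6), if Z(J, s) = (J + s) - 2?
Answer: 11840/131 ≈ 90.382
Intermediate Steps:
Z(J, s) = -2 + J + s
-118/131*(-107) + Z(2, -6) = -118/131*(-107) + (-2 + 2 - 6) = -118*1/131*(-107) - 6 = -118/131*(-107) - 6 = 12626/131 - 6 = 11840/131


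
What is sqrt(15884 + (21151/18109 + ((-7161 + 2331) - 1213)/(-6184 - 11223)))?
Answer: 2*sqrt(13816711786933447)/1865227 ≈ 126.04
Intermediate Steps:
sqrt(15884 + (21151/18109 + ((-7161 + 2331) - 1213)/(-6184 - 11223))) = sqrt(15884 + (21151*(1/18109) + (-4830 - 1213)/(-17407))) = sqrt(15884 + (1627/1393 - 6043*(-1/17407))) = sqrt(15884 + (1627/1393 + 6043/17407)) = sqrt(15884 + 36739088/24247951) = sqrt(385191192772/24247951) = 2*sqrt(13816711786933447)/1865227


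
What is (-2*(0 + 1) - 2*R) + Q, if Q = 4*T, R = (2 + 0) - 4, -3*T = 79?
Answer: -310/3 ≈ -103.33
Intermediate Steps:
T = -79/3 (T = -⅓*79 = -79/3 ≈ -26.333)
R = -2 (R = 2 - 4 = -2)
Q = -316/3 (Q = 4*(-79/3) = -316/3 ≈ -105.33)
(-2*(0 + 1) - 2*R) + Q = (-2*(0 + 1) - 2*(-2)) - 316/3 = (-2*1 + 4) - 316/3 = (-2 + 4) - 316/3 = 2 - 316/3 = -310/3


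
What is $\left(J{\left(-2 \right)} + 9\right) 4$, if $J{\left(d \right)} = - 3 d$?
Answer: $60$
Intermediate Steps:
$\left(J{\left(-2 \right)} + 9\right) 4 = \left(\left(-3\right) \left(-2\right) + 9\right) 4 = \left(6 + 9\right) 4 = 15 \cdot 4 = 60$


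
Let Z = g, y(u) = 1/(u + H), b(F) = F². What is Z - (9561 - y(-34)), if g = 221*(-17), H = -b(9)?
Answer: -1531571/115 ≈ -13318.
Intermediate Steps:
H = -81 (H = -1*9² = -1*81 = -81)
y(u) = 1/(-81 + u) (y(u) = 1/(u - 81) = 1/(-81 + u))
g = -3757
Z = -3757
Z - (9561 - y(-34)) = -3757 - (9561 - 1/(-81 - 34)) = -3757 - (9561 - 1/(-115)) = -3757 - (9561 - 1*(-1/115)) = -3757 - (9561 + 1/115) = -3757 - 1*1099516/115 = -3757 - 1099516/115 = -1531571/115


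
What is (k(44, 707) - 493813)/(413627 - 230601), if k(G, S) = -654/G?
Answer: -10864213/4026572 ≈ -2.6981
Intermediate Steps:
(k(44, 707) - 493813)/(413627 - 230601) = (-654/44 - 493813)/(413627 - 230601) = (-654*1/44 - 493813)/183026 = (-327/22 - 493813)*(1/183026) = -10864213/22*1/183026 = -10864213/4026572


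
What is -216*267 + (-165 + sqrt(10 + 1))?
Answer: -57837 + sqrt(11) ≈ -57834.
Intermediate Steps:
-216*267 + (-165 + sqrt(10 + 1)) = -57672 + (-165 + sqrt(11)) = -57837 + sqrt(11)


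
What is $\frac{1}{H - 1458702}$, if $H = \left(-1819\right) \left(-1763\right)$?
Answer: $\frac{1}{1748195} \approx 5.7202 \cdot 10^{-7}$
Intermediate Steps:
$H = 3206897$
$\frac{1}{H - 1458702} = \frac{1}{3206897 - 1458702} = \frac{1}{1748195}$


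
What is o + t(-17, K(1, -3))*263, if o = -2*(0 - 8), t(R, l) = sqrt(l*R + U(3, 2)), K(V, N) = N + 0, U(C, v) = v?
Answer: 16 + 263*sqrt(53) ≈ 1930.7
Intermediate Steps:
K(V, N) = N
t(R, l) = sqrt(2 + R*l) (t(R, l) = sqrt(l*R + 2) = sqrt(R*l + 2) = sqrt(2 + R*l))
o = 16 (o = -2*(-8) = 16)
o + t(-17, K(1, -3))*263 = 16 + sqrt(2 - 17*(-3))*263 = 16 + sqrt(2 + 51)*263 = 16 + sqrt(53)*263 = 16 + 263*sqrt(53)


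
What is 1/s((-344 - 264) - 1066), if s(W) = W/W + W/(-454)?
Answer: 227/1064 ≈ 0.21335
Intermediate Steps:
s(W) = 1 - W/454 (s(W) = 1 + W*(-1/454) = 1 - W/454)
1/s((-344 - 264) - 1066) = 1/(1 - ((-344 - 264) - 1066)/454) = 1/(1 - (-608 - 1066)/454) = 1/(1 - 1/454*(-1674)) = 1/(1 + 837/227) = 1/(1064/227) = 227/1064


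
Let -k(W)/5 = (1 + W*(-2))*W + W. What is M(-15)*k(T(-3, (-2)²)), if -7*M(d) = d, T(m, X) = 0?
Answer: 0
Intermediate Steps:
M(d) = -d/7
k(W) = -5*W - 5*W*(1 - 2*W) (k(W) = -5*((1 + W*(-2))*W + W) = -5*((1 - 2*W)*W + W) = -5*(W*(1 - 2*W) + W) = -5*(W + W*(1 - 2*W)) = -5*W - 5*W*(1 - 2*W))
M(-15)*k(T(-3, (-2)²)) = (-⅐*(-15))*(10*0*(-1 + 0)) = 15*(10*0*(-1))/7 = (15/7)*0 = 0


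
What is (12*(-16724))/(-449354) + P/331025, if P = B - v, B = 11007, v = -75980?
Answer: 52760350799/74373703925 ≈ 0.70940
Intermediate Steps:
P = 86987 (P = 11007 - 1*(-75980) = 11007 + 75980 = 86987)
(12*(-16724))/(-449354) + P/331025 = (12*(-16724))/(-449354) + 86987/331025 = -200688*(-1/449354) + 86987*(1/331025) = 100344/224677 + 86987/331025 = 52760350799/74373703925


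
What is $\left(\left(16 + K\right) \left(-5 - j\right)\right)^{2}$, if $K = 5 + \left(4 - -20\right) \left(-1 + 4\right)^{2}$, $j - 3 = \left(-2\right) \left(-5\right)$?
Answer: $18198756$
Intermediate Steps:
$j = 13$ ($j = 3 - -10 = 3 + 10 = 13$)
$K = 221$ ($K = 5 + \left(4 + 20\right) 3^{2} = 5 + 24 \cdot 9 = 5 + 216 = 221$)
$\left(\left(16 + K\right) \left(-5 - j\right)\right)^{2} = \left(\left(16 + 221\right) \left(-5 - 13\right)\right)^{2} = \left(237 \left(-5 - 13\right)\right)^{2} = \left(237 \left(-18\right)\right)^{2} = \left(-4266\right)^{2} = 18198756$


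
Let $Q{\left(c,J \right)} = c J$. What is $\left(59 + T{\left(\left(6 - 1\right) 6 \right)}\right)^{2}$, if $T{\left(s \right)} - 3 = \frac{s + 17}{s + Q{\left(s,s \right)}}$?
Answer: $\frac{3330097849}{864900} \approx 3850.3$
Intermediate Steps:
$Q{\left(c,J \right)} = J c$
$T{\left(s \right)} = 3 + \frac{17 + s}{s + s^{2}}$ ($T{\left(s \right)} = 3 + \frac{s + 17}{s + s s} = 3 + \frac{17 + s}{s + s^{2}}$)
$\left(59 + T{\left(\left(6 - 1\right) 6 \right)}\right)^{2} = \left(59 + \frac{17 + 3 \left(\left(6 - 1\right) 6\right)^{2} + 4 \left(6 - 1\right) 6}{\left(6 - 1\right) 6 \left(1 + \left(6 - 1\right) 6\right)}\right)^{2} = \left(59 + \frac{17 + 3 \left(5 \cdot 6\right)^{2} + 4 \cdot 5 \cdot 6}{5 \cdot 6 \left(1 + 5 \cdot 6\right)}\right)^{2} = \left(59 + \frac{17 + 3 \cdot 30^{2} + 4 \cdot 30}{30 \left(1 + 30\right)}\right)^{2} = \left(59 + \frac{17 + 3 \cdot 900 + 120}{30 \cdot 31}\right)^{2} = \left(59 + \frac{1}{30} \cdot \frac{1}{31} \left(17 + 2700 + 120\right)\right)^{2} = \left(59 + \frac{1}{30} \cdot \frac{1}{31} \cdot 2837\right)^{2} = \left(59 + \frac{2837}{930}\right)^{2} = \left(\frac{57707}{930}\right)^{2} = \frac{3330097849}{864900}$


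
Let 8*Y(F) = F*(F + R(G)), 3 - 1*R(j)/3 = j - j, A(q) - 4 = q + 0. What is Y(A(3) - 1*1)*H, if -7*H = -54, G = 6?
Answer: 1215/14 ≈ 86.786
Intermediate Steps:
A(q) = 4 + q (A(q) = 4 + (q + 0) = 4 + q)
R(j) = 9 (R(j) = 9 - 3*(j - j) = 9 - 3*0 = 9 + 0 = 9)
H = 54/7 (H = -⅐*(-54) = 54/7 ≈ 7.7143)
Y(F) = F*(9 + F)/8 (Y(F) = (F*(F + 9))/8 = (F*(9 + F))/8 = F*(9 + F)/8)
Y(A(3) - 1*1)*H = (((4 + 3) - 1*1)*(9 + ((4 + 3) - 1*1))/8)*(54/7) = ((7 - 1)*(9 + (7 - 1))/8)*(54/7) = ((⅛)*6*(9 + 6))*(54/7) = ((⅛)*6*15)*(54/7) = (45/4)*(54/7) = 1215/14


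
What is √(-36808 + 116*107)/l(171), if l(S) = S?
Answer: 2*I*√6099/171 ≈ 0.9134*I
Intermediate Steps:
√(-36808 + 116*107)/l(171) = √(-36808 + 116*107)/171 = √(-36808 + 12412)*(1/171) = √(-24396)*(1/171) = (2*I*√6099)*(1/171) = 2*I*√6099/171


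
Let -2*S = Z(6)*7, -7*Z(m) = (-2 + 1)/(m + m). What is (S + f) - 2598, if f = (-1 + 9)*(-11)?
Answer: -64465/24 ≈ -2686.0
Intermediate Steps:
Z(m) = 1/(14*m) (Z(m) = -(-2 + 1)/(7*(m + m)) = -(-1)/(7*(2*m)) = -(-1)*1/(2*m)/7 = -(-1)/(14*m) = 1/(14*m))
f = -88 (f = 8*(-11) = -88)
S = -1/24 (S = -(1/14)/6*7/2 = -(1/14)*(1/6)*7/2 = -7/168 = -1/2*1/12 = -1/24 ≈ -0.041667)
(S + f) - 2598 = (-1/24 - 88) - 2598 = -2113/24 - 2598 = -64465/24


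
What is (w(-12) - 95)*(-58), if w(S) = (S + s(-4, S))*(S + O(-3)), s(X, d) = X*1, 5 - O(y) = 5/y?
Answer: 1682/3 ≈ 560.67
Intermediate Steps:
O(y) = 5 - 5/y
s(X, d) = X
w(S) = (-4 + S)*(20/3 + S) (w(S) = (S - 4)*(S + (5 - 5/(-3))) = (-4 + S)*(S + (5 - 5*(-⅓))) = (-4 + S)*(S + (5 + 5/3)) = (-4 + S)*(S + 20/3) = (-4 + S)*(20/3 + S))
(w(-12) - 95)*(-58) = ((-80/3 + (-12)² + (8/3)*(-12)) - 95)*(-58) = ((-80/3 + 144 - 32) - 95)*(-58) = (256/3 - 95)*(-58) = -29/3*(-58) = 1682/3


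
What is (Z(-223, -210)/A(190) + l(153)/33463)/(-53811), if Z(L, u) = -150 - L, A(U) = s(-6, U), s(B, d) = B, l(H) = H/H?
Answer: 2442793/10804064958 ≈ 0.00022610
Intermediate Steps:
l(H) = 1
A(U) = -6
(Z(-223, -210)/A(190) + l(153)/33463)/(-53811) = ((-150 - 1*(-223))/(-6) + 1/33463)/(-53811) = ((-150 + 223)*(-1/6) + 1*(1/33463))*(-1/53811) = (73*(-1/6) + 1/33463)*(-1/53811) = (-73/6 + 1/33463)*(-1/53811) = -2442793/200778*(-1/53811) = 2442793/10804064958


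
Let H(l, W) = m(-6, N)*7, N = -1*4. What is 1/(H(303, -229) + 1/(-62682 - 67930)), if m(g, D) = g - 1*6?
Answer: -130612/10971409 ≈ -0.011905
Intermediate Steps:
N = -4
m(g, D) = -6 + g (m(g, D) = g - 6 = -6 + g)
H(l, W) = -84 (H(l, W) = (-6 - 6)*7 = -12*7 = -84)
1/(H(303, -229) + 1/(-62682 - 67930)) = 1/(-84 + 1/(-62682 - 67930)) = 1/(-84 + 1/(-130612)) = 1/(-84 - 1/130612) = 1/(-10971409/130612) = -130612/10971409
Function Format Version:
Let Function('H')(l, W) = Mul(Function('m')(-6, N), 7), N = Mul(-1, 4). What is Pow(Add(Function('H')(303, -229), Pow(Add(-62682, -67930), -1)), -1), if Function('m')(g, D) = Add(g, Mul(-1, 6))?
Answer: Rational(-130612, 10971409) ≈ -0.011905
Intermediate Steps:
N = -4
Function('m')(g, D) = Add(-6, g) (Function('m')(g, D) = Add(g, -6) = Add(-6, g))
Function('H')(l, W) = -84 (Function('H')(l, W) = Mul(Add(-6, -6), 7) = Mul(-12, 7) = -84)
Pow(Add(Function('H')(303, -229), Pow(Add(-62682, -67930), -1)), -1) = Pow(Add(-84, Pow(Add(-62682, -67930), -1)), -1) = Pow(Add(-84, Pow(-130612, -1)), -1) = Pow(Add(-84, Rational(-1, 130612)), -1) = Pow(Rational(-10971409, 130612), -1) = Rational(-130612, 10971409)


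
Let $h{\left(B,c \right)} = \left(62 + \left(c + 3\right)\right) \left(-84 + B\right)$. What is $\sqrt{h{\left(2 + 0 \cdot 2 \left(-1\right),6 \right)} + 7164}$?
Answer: $\sqrt{1342} \approx 36.633$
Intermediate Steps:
$h{\left(B,c \right)} = \left(-84 + B\right) \left(65 + c\right)$ ($h{\left(B,c \right)} = \left(62 + \left(3 + c\right)\right) \left(-84 + B\right) = \left(65 + c\right) \left(-84 + B\right) = \left(-84 + B\right) \left(65 + c\right)$)
$\sqrt{h{\left(2 + 0 \cdot 2 \left(-1\right),6 \right)} + 7164} = \sqrt{\left(-5460 - 504 + 65 \left(2 + 0 \cdot 2 \left(-1\right)\right) + \left(2 + 0 \cdot 2 \left(-1\right)\right) 6\right) + 7164} = \sqrt{\left(-5460 - 504 + 65 \left(2 + 0 \left(-2\right)\right) + \left(2 + 0 \left(-2\right)\right) 6\right) + 7164} = \sqrt{\left(-5460 - 504 + 65 \left(2 + 0\right) + \left(2 + 0\right) 6\right) + 7164} = \sqrt{\left(-5460 - 504 + 65 \cdot 2 + 2 \cdot 6\right) + 7164} = \sqrt{\left(-5460 - 504 + 130 + 12\right) + 7164} = \sqrt{-5822 + 7164} = \sqrt{1342}$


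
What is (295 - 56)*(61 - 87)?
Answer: -6214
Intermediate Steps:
(295 - 56)*(61 - 87) = 239*(-26) = -6214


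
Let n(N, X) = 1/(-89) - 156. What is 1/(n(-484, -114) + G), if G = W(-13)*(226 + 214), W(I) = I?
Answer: -89/522965 ≈ -0.00017018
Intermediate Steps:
G = -5720 (G = -13*(226 + 214) = -13*440 = -5720)
n(N, X) = -13885/89 (n(N, X) = -1/89 - 156 = -13885/89)
1/(n(-484, -114) + G) = 1/(-13885/89 - 5720) = 1/(-522965/89) = -89/522965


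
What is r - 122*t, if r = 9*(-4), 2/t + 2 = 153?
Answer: -5680/151 ≈ -37.616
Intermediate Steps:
t = 2/151 (t = 2/(-2 + 153) = 2/151 ≈ 0.013245)
r = -36
r - 122*t = -36 - 122*2/151 = -36 - 244/151 = -5680/151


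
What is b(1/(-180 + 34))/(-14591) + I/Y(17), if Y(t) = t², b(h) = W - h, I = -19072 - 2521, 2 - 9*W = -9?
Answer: -413993857117/5540873886 ≈ -74.716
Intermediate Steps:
W = 11/9 (W = 2/9 - ⅑*(-9) = 2/9 + 1 = 11/9 ≈ 1.2222)
I = -21593
b(h) = 11/9 - h
b(1/(-180 + 34))/(-14591) + I/Y(17) = (11/9 - 1/(-180 + 34))/(-14591) - 21593/(17²) = (11/9 - 1/(-146))*(-1/14591) - 21593/289 = (11/9 - 1*(-1/146))*(-1/14591) - 21593*1/289 = (11/9 + 1/146)*(-1/14591) - 21593/289 = (1615/1314)*(-1/14591) - 21593/289 = -1615/19172574 - 21593/289 = -413993857117/5540873886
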